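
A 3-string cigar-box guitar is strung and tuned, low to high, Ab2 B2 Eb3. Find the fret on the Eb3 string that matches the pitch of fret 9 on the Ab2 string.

Ab2 at fret 9 is Ab2 + 9 semitones = F3.
The open Eb3 string is 7 semitones above the open Ab2, so the same pitch on the Eb3 string lies at fret 9 − 7 = 2.

2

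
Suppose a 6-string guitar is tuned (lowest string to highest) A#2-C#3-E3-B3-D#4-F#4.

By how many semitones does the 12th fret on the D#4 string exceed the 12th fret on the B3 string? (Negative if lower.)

D#4 at fret 12 → D#5 (MIDI 75); B3 at fret 12 → B4 (MIDI 71).
75 − 71 = 4, so the two pitches are 4 semitones apart.

4 semitones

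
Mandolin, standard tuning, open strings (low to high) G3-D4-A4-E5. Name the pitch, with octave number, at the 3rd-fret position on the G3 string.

G3 is MIDI 55. Adding 3 gives 58, which is A#3.
(Equivalently spelled Bb3.)

A#3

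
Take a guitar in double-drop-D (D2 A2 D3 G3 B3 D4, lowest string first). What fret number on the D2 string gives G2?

5

G2 is 5 semitones above the open D2 (D–D#–E–F–F#–G), so it sits at fret 5.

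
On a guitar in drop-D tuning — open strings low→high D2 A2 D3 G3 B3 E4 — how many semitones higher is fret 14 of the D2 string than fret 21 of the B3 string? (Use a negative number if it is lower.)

D2 at fret 14 → E3 (MIDI 52); B3 at fret 21 → G♯5 (MIDI 80).
52 − 80 = -28, so the two pitches are 28 semitones apart.

-28 semitones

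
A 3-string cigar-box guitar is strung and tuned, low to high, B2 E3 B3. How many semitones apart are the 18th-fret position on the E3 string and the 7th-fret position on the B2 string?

16 semitones

E3 at fret 18 → B♭4 (MIDI 70); B2 at fret 7 → G♭3 (MIDI 54).
70 − 54 = 16, so the two pitches are 16 semitones apart, with B♭4 the higher.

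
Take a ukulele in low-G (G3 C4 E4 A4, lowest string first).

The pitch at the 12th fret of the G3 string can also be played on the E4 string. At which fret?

G3 at fret 12 is G3 + 12 semitones = G4.
The open E4 string is 9 semitones above the open G3, so the same pitch on the E4 string lies at fret 12 − 9 = 3.

3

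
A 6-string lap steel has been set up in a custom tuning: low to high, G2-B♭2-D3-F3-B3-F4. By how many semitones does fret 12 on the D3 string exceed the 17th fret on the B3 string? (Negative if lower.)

-14 semitones

D3 at fret 12 → D4 (MIDI 62); B3 at fret 17 → E5 (MIDI 76).
62 − 76 = -14, so the two pitches are 14 semitones apart.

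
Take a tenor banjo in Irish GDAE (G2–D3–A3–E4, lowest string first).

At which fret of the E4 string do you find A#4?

A#4 is 6 semitones above the open E4 (E–F–F#–G–G#–A–A#), so it sits at fret 6.

6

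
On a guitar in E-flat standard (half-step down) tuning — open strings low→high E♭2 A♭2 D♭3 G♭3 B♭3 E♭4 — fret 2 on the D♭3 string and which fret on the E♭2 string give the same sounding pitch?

Fret 2 on D♭3 is MIDI 49 + 2 = 51 (E♭3). On the E♭2 string (open MIDI 39), that pitch is 51 − 39 = fret 12.

12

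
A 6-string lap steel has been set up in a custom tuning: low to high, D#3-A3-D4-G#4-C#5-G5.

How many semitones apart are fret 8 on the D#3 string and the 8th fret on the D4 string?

D#3 at fret 8 → B3 (MIDI 59); D4 at fret 8 → A#4 (MIDI 70).
59 − 70 = -11, so the two pitches are 11 semitones apart, with A#4 the higher.

11 semitones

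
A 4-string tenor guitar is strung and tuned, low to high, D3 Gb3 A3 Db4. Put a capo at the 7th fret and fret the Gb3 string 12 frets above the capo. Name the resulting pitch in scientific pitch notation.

The capo raises the open Gb3 by 7 semitones to Db4; fretting 12 more gives Gb3 + 7 + 12 = Gb3 + 19 semitones = Db5.

Db5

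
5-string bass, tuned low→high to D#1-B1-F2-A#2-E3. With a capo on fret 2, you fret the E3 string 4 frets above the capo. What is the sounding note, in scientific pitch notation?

The capo raises the open E3 by 2 semitones to F#3; fretting 4 more gives E3 + 2 + 4 = E3 + 6 semitones = A#3.
(Also written Bb.)

A#3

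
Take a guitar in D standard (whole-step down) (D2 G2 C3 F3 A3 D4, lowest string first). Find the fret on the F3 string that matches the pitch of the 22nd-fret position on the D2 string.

7

D2 at fret 22 is D2 + 22 semitones = C4.
The open F3 string is 15 semitones above the open D2, so the same pitch on the F3 string lies at fret 22 − 15 = 7.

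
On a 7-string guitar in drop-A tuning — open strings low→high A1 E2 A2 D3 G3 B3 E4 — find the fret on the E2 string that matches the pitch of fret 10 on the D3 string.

20

D3 at fret 10 is D3 + 10 semitones = C4.
The open E2 string is 10 semitones below the open D3, so the same pitch on the E2 string lies at fret 10 + 10 = 20.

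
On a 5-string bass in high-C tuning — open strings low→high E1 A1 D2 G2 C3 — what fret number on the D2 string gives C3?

C3 is 10 semitones above the open D2 (D–D#–E–F–…–A#–B–C), so it sits at fret 10.

10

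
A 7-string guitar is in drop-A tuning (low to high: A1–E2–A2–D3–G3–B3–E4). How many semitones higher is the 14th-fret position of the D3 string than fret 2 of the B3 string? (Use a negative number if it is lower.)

3 semitones

D3 at fret 14 → E4 (MIDI 64); B3 at fret 2 → C#4 (MIDI 61).
64 − 61 = 3, so the two pitches are 3 semitones apart.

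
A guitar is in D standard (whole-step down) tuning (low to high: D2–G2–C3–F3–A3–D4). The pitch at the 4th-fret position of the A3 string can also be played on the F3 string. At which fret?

8

A3 at fret 4 is A3 + 4 semitones = C#4.
The open F3 string is 4 semitones below the open A3, so the same pitch on the F3 string lies at fret 4 + 4 = 8.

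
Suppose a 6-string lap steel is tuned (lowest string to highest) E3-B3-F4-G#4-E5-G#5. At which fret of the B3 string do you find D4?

3

D4 is 3 semitones above the open B3 (B–C–C#–D), so it sits at fret 3.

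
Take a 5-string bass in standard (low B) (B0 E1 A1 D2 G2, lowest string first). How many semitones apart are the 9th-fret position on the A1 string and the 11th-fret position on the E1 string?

A1 at fret 9 → F♯2 (MIDI 42); E1 at fret 11 → D♯2 (MIDI 39).
42 − 39 = 3, so the two pitches are 3 semitones apart, with F♯2 the higher.

3 semitones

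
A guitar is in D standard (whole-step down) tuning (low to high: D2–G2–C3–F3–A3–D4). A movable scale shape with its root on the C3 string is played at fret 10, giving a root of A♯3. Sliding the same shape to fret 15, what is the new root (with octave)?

Moving from fret 10 to fret 15 shifts the root by 5 semitones.
A♯3 up 5 semitones is D♯4.

D♯4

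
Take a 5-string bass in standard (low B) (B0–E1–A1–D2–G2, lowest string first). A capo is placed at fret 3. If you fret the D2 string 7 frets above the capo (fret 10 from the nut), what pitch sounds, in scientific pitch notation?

C3

The capo raises the open D2 by 3 semitones to F2; fretting 7 more gives D2 + 3 + 7 = D2 + 10 semitones = C3.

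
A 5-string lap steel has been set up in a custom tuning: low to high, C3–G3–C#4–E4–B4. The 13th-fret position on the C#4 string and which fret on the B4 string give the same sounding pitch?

C#4 at fret 13 is C#4 + 13 semitones = D5.
The open B4 string is 10 semitones above the open C#4, so the same pitch on the B4 string lies at fret 13 − 10 = 3.

3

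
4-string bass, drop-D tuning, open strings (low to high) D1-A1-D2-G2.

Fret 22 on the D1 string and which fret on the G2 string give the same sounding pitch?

Fret 22 on D1 is MIDI 26 + 22 = 48 (C3). On the G2 string (open MIDI 43), that pitch is 48 − 43 = fret 5.

5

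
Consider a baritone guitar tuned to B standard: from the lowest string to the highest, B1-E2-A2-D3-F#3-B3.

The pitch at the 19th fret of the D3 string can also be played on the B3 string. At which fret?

Fret 19 on D3 is MIDI 50 + 19 = 69 (A4). On the B3 string (open MIDI 59), that pitch is 69 − 59 = fret 10.

10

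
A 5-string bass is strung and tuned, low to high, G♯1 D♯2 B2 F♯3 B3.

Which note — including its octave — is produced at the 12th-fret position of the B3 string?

The open B3 string plus 12 semitones: B–C–C#–D–…–A–A#–B.
The walk passes from B into C once, so the octave number goes from 3 to 4.

B4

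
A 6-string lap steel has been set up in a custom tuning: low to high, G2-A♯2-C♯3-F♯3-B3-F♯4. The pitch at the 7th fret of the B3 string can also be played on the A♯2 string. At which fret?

Fret 7 on B3 is MIDI 59 + 7 = 66 (F♯4). On the A♯2 string (open MIDI 46), that pitch is 66 − 46 = fret 20.

20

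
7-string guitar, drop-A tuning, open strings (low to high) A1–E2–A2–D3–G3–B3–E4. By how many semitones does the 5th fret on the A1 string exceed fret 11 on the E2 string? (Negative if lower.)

-13 semitones

A1 at fret 5 → D2 (MIDI 38); E2 at fret 11 → D#3 (MIDI 51).
38 − 51 = -13, so the two pitches are 13 semitones apart.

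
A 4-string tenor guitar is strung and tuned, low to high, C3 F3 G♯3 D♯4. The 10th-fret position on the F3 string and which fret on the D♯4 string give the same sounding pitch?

0

F3 at fret 10 is F3 + 10 semitones = D♯4.
The open D♯4 string is 10 semitones above the open F3, so the same pitch on the D♯4 string lies at fret 10 − 10 = 0.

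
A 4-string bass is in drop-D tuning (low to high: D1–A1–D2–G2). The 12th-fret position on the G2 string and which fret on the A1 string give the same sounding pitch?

Fret 12 on G2 is MIDI 43 + 12 = 55 (G3). On the A1 string (open MIDI 33), that pitch is 55 − 33 = fret 22.

22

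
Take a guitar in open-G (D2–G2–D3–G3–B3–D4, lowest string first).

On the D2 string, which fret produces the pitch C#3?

11

C#3 is 11 semitones above the open D2 (D–D#–E–F–…–B–C–C#), so it sits at fret 11.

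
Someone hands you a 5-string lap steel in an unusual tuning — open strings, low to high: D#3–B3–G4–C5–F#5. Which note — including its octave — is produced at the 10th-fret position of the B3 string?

A4

B3 is MIDI 59. Adding 10 gives 69, which is A4.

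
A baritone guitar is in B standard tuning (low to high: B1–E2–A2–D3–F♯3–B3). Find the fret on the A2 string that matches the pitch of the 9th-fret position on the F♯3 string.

Fret 9 on F♯3 is MIDI 54 + 9 = 63 (D♯4). On the A2 string (open MIDI 45), that pitch is 63 − 45 = fret 18.

18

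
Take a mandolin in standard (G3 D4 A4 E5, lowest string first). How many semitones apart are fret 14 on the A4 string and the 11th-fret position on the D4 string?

A4 at fret 14 → B5 (MIDI 83); D4 at fret 11 → C#5 (MIDI 73).
83 − 73 = 10, so the two pitches are 10 semitones apart, with B5 the higher.

10 semitones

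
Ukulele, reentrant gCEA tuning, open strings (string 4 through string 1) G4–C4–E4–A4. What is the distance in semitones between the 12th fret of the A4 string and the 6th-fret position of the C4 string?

A4 at fret 12 → A5 (MIDI 81); C4 at fret 6 → F#4 (MIDI 66).
81 − 66 = 15, so the two pitches are 15 semitones apart, with A5 the higher.

15 semitones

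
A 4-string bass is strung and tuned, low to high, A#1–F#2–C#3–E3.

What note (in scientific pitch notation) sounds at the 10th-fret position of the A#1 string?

Each fret is one semitone, so A#1 + 10 = G#2.
(Equivalently spelled Ab2.)

G#2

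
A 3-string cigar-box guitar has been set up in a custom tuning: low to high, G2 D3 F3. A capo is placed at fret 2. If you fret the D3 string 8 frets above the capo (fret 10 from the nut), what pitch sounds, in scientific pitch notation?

The capo raises the open D3 by 2 semitones to E3; fretting 8 more gives D3 + 2 + 8 = D3 + 10 semitones = C4.

C4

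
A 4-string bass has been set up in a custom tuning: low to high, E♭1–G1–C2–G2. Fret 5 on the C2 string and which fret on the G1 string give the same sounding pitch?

Fret 5 on C2 is MIDI 36 + 5 = 41 (F2). On the G1 string (open MIDI 31), that pitch is 41 − 31 = fret 10.

10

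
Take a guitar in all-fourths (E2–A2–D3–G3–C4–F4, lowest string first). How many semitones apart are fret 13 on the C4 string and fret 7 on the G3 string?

11 semitones

C4 at fret 13 → C#5 (MIDI 73); G3 at fret 7 → D4 (MIDI 62).
73 − 62 = 11, so the two pitches are 11 semitones apart, with C#5 the higher.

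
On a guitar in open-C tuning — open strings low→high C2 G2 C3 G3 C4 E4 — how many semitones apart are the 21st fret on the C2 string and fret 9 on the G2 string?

C2 at fret 21 → A3 (MIDI 57); G2 at fret 9 → E3 (MIDI 52).
57 − 52 = 5, so the two pitches are 5 semitones apart, with A3 the higher.

5 semitones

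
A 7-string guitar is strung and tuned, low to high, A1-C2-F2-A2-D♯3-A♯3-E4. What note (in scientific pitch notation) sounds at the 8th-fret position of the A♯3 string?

F♯4

A♯3 is MIDI 58. Adding 8 gives 66, which is F♯4.
(Equivalently spelled G♭4.)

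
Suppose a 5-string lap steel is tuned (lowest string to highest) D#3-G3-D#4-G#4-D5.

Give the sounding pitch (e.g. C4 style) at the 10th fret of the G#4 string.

F#5

The open G#4 string plus 10 semitones: G#–A–A#–B–…–E–F–F#.
The walk passes from B into C once, so the octave number goes from 4 to 5.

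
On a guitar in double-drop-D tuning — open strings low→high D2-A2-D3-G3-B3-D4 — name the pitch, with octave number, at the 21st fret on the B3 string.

G#5

The open B3 string plus 21 semitones: B–C–C#–D–…–F#–G–G#.
The walk passes from B into C 2 times, so the octave number goes from 3 to 5.
(Equivalently spelled Ab5.)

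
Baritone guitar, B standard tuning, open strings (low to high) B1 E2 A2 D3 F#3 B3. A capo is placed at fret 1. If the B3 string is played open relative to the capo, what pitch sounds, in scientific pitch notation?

The capo raises the open B3 by 1 semitone to C4; fretting 0 more gives B3 + 1 + 0 = B3 + 1 semitone = C4.

C4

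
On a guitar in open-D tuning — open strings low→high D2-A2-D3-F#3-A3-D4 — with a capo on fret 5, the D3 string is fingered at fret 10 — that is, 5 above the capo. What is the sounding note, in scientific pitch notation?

The capo raises the open D3 by 5 semitones to G3; fretting 5 more gives D3 + 5 + 5 = D3 + 10 semitones = C4.

C4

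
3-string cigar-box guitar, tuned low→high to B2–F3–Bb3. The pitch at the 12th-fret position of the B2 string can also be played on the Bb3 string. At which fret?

Fret 12 on B2 is MIDI 47 + 12 = 59 (B3). On the Bb3 string (open MIDI 58), that pitch is 59 − 58 = fret 1.

1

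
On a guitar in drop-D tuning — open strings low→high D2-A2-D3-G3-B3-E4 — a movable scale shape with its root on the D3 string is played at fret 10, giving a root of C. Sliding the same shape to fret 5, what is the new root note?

G

Moving from fret 10 to fret 5 shifts the root by -5 semitones.
C down 5 semitones is G.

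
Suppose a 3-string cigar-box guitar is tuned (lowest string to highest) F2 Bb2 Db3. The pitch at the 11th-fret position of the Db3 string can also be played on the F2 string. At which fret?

Db3 at fret 11 is Db3 + 11 semitones = C4.
The open F2 string is 8 semitones below the open Db3, so the same pitch on the F2 string lies at fret 11 + 8 = 19.

19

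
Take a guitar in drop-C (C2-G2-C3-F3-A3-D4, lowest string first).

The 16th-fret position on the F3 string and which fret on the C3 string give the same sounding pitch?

21

Fret 16 on F3 is MIDI 53 + 16 = 69 (A4). On the C3 string (open MIDI 48), that pitch is 69 − 48 = fret 21.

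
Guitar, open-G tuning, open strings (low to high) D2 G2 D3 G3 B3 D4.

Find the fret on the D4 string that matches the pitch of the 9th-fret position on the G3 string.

2

G3 at fret 9 is G3 + 9 semitones = E4.
The open D4 string is 7 semitones above the open G3, so the same pitch on the D4 string lies at fret 9 − 7 = 2.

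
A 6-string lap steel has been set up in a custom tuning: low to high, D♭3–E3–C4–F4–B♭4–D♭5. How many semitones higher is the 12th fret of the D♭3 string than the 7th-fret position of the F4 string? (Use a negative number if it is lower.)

-11 semitones

D♭3 at fret 12 → D♭4 (MIDI 61); F4 at fret 7 → C5 (MIDI 72).
61 − 72 = -11, so the two pitches are 11 semitones apart.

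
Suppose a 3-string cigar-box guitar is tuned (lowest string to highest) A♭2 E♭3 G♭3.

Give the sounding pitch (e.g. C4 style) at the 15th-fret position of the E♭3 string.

E♭3 is MIDI 51. Adding 15 gives 66, which is G♭4.

G♭4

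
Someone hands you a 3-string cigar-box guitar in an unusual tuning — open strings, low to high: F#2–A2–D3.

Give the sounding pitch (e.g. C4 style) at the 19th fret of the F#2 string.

F#2 is MIDI 42. Adding 19 gives 61, which is C#4.

C#4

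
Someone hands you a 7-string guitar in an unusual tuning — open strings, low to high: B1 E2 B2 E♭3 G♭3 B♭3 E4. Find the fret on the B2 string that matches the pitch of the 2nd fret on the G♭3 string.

G♭3 at fret 2 is G♭3 + 2 semitones = A♭3.
The open B2 string is 7 semitones below the open G♭3, so the same pitch on the B2 string lies at fret 2 + 7 = 9.

9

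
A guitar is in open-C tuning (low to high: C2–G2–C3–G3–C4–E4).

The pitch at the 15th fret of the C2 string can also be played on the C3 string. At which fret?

Fret 15 on C2 is MIDI 36 + 15 = 51 (D#3). On the C3 string (open MIDI 48), that pitch is 51 − 48 = fret 3.

3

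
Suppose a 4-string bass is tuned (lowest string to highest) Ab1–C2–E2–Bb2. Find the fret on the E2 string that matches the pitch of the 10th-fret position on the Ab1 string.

2

Ab1 at fret 10 is Ab1 + 10 semitones = Gb2.
The open E2 string is 8 semitones above the open Ab1, so the same pitch on the E2 string lies at fret 10 − 8 = 2.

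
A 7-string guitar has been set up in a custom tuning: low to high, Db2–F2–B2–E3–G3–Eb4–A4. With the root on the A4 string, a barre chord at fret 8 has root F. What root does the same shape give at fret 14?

Moving from fret 8 to fret 14 shifts the root by 6 semitones.
F up 6 semitones is B.

B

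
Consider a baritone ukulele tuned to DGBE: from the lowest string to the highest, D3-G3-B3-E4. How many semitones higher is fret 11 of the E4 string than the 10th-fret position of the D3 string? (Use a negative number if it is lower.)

E4 at fret 11 → D♯5 (MIDI 75); D3 at fret 10 → C4 (MIDI 60).
75 − 60 = 15, so the two pitches are 15 semitones apart.

15 semitones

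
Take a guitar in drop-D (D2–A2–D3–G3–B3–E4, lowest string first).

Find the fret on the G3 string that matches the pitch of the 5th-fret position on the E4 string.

14

Fret 5 on E4 is MIDI 64 + 5 = 69 (A4). On the G3 string (open MIDI 55), that pitch is 69 − 55 = fret 14.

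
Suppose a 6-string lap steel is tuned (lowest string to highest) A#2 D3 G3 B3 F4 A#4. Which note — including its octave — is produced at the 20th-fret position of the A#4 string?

The open A#4 string plus 20 semitones: A#–B–C–C#–…–E–F–F#.
The walk passes from B into C 2 times, so the octave number goes from 4 to 6.

F#6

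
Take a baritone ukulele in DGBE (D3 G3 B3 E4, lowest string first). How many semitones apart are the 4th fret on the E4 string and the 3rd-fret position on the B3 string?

6 semitones

E4 at fret 4 → G#4 (MIDI 68); B3 at fret 3 → D4 (MIDI 62).
68 − 62 = 6, so the two pitches are 6 semitones apart, with G#4 the higher.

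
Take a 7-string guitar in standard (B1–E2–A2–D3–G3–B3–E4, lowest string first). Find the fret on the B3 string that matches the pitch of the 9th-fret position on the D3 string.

Fret 9 on D3 is MIDI 50 + 9 = 59 (B3). On the B3 string (open MIDI 59), that pitch is 59 − 59 = fret 0.

0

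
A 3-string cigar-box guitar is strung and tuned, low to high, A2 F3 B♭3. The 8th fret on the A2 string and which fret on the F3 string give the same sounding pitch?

0

A2 at fret 8 is A2 + 8 semitones = F3.
The open F3 string is 8 semitones above the open A2, so the same pitch on the F3 string lies at fret 8 − 8 = 0.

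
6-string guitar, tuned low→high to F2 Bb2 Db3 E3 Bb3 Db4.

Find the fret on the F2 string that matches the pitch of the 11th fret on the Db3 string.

19

Fret 11 on Db3 is MIDI 49 + 11 = 60 (C4). On the F2 string (open MIDI 41), that pitch is 60 − 41 = fret 19.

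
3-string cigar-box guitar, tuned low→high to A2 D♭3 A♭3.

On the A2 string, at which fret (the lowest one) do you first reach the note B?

2

From A2, count semitones up the chromatic scale until reaching B: A–Bb–B — 2 steps.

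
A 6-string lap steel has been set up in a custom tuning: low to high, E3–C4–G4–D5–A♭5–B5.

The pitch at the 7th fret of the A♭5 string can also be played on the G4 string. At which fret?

A♭5 at fret 7 is A♭5 + 7 semitones = E♭6.
The open G4 string is 13 semitones below the open A♭5, so the same pitch on the G4 string lies at fret 7 + 13 = 20.

20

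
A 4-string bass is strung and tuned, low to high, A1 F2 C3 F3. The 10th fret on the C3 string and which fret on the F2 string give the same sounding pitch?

C3 at fret 10 is C3 + 10 semitones = A#3.
The open F2 string is 7 semitones below the open C3, so the same pitch on the F2 string lies at fret 10 + 7 = 17.

17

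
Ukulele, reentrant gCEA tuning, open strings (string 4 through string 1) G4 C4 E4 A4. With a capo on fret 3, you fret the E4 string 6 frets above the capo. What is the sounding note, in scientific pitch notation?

The capo raises the open E4 by 3 semitones to G4; fretting 6 more gives E4 + 3 + 6 = E4 + 9 semitones = C♯5.
(Also written D♭.)

C♯5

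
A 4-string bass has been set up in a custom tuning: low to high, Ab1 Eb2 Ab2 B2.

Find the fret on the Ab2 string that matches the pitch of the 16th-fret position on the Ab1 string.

4

Ab1 at fret 16 is Ab1 + 16 semitones = C3.
The open Ab2 string is 12 semitones above the open Ab1, so the same pitch on the Ab2 string lies at fret 16 − 12 = 4.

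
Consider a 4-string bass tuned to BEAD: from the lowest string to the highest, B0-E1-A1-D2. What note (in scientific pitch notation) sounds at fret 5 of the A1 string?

Each fret is one semitone, so A1 + 5 = D2.

D2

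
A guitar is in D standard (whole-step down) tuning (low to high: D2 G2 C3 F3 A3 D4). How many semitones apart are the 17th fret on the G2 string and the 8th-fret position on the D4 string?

10 semitones

G2 at fret 17 → C4 (MIDI 60); D4 at fret 8 → A#4 (MIDI 70).
60 − 70 = -10, so the two pitches are 10 semitones apart, with A#4 the higher.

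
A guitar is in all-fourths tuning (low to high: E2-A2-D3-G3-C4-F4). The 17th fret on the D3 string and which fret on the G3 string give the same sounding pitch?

12

Fret 17 on D3 is MIDI 50 + 17 = 67 (G4). On the G3 string (open MIDI 55), that pitch is 67 − 55 = fret 12.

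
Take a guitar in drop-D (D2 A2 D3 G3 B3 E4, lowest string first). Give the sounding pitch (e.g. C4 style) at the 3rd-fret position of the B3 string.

B3 is MIDI 59. Adding 3 gives 62, which is D4.

D4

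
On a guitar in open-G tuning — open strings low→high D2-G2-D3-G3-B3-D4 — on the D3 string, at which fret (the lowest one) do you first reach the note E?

From D3, count semitones up the chromatic scale until reaching E: D–D#–E — 2 steps.

2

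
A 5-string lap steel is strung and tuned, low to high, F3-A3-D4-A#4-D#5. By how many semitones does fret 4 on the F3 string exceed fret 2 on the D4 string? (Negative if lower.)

-7 semitones

F3 at fret 4 → A3 (MIDI 57); D4 at fret 2 → E4 (MIDI 64).
57 − 64 = -7, so the two pitches are 7 semitones apart.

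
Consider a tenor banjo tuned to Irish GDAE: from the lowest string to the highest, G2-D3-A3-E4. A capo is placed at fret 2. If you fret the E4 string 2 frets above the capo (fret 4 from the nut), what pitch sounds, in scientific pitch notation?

The capo raises the open E4 by 2 semitones to F#4; fretting 2 more gives E4 + 2 + 2 = E4 + 4 semitones = G#4.
(Also written Ab.)

G#4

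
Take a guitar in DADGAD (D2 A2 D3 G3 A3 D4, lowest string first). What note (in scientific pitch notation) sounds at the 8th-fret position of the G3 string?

D♯4

G3 is MIDI 55. Adding 8 gives 63, which is D♯4.
(Equivalently spelled E♭4.)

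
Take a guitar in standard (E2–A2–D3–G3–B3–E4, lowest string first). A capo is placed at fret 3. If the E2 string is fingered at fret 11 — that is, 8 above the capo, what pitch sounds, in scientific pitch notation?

The capo raises the open E2 by 3 semitones to G2; fretting 8 more gives E2 + 3 + 8 = E2 + 11 semitones = D#3.

D#3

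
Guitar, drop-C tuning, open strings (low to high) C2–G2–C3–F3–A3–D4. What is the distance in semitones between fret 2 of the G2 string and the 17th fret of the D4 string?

G2 at fret 2 → A2 (MIDI 45); D4 at fret 17 → G5 (MIDI 79).
45 − 79 = -34, so the two pitches are 34 semitones apart, with G5 the higher.

34 semitones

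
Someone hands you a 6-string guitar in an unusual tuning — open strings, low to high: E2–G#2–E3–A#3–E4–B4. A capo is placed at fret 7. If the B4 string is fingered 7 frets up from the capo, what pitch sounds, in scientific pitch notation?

The capo raises the open B4 by 7 semitones to F#5; fretting 7 more gives B4 + 7 + 7 = B4 + 14 semitones = C#6.

C#6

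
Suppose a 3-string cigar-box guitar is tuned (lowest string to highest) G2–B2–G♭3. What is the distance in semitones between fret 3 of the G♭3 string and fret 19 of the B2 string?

G♭3 at fret 3 → A3 (MIDI 57); B2 at fret 19 → G♭4 (MIDI 66).
57 − 66 = -9, so the two pitches are 9 semitones apart, with G♭4 the higher.

9 semitones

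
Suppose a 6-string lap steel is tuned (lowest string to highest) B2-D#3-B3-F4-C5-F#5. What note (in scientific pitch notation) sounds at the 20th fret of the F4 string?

Each fret is one semitone, so F4 + 20 = C#6.

C#6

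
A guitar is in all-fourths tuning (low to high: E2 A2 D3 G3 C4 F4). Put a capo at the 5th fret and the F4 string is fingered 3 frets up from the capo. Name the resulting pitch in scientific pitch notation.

C#5

The capo raises the open F4 by 5 semitones to A#4; fretting 3 more gives F4 + 5 + 3 = F4 + 8 semitones = C#5.
(Also written Db.)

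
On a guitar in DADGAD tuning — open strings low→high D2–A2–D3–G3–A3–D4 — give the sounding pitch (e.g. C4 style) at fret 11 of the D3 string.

Each fret is one semitone, so D3 + 11 = C#4.

C#4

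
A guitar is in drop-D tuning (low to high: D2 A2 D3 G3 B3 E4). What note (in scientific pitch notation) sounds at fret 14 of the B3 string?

The open B3 string plus 14 semitones: B–C–C#–D–…–B–C–C#.
The walk passes from B into C 2 times, so the octave number goes from 3 to 5.

C♯5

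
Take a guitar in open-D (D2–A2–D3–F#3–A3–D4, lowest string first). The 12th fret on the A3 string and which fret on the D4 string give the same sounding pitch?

7

A3 at fret 12 is A3 + 12 semitones = A4.
The open D4 string is 5 semitones above the open A3, so the same pitch on the D4 string lies at fret 12 − 5 = 7.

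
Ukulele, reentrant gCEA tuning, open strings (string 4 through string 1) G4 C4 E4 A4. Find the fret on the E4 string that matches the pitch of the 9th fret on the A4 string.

Fret 9 on A4 is MIDI 69 + 9 = 78 (F♯5). On the E4 string (open MIDI 64), that pitch is 78 − 64 = fret 14.

14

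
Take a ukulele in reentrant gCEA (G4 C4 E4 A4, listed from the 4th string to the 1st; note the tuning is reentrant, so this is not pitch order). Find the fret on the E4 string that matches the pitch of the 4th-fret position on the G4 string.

7

G4 at fret 4 is G4 + 4 semitones = B4.
The open E4 string is 3 semitones below the open G4, so the same pitch on the E4 string lies at fret 4 + 3 = 7.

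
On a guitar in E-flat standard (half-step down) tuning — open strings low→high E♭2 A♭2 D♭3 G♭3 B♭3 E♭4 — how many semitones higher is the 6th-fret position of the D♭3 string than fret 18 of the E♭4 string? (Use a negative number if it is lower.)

-26 semitones

D♭3 at fret 6 → G3 (MIDI 55); E♭4 at fret 18 → A5 (MIDI 81).
55 − 81 = -26, so the two pitches are 26 semitones apart.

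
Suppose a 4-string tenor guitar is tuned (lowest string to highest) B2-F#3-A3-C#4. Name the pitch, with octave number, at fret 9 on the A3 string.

A3 is MIDI 57. Adding 9 gives 66, which is F#4.
(Equivalently spelled Gb4.)

F#4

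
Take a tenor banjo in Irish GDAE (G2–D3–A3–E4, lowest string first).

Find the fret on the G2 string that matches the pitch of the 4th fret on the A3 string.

A3 at fret 4 is A3 + 4 semitones = C#4.
The open G2 string is 14 semitones below the open A3, so the same pitch on the G2 string lies at fret 4 + 14 = 18.

18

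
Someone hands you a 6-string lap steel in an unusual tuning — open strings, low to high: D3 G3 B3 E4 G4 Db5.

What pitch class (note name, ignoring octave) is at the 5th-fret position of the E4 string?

A

The open E4 string plus 5 semitones: E–F–Gb–G–Ab–A.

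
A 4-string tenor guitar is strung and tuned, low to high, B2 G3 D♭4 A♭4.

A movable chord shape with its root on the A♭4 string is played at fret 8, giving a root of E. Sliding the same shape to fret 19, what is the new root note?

Moving from fret 8 to fret 19 shifts the root by 11 semitones.
E up 11 semitones is E♭.

E♭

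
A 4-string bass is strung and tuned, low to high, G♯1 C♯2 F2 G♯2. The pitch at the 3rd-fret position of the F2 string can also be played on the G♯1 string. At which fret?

12

Fret 3 on F2 is MIDI 41 + 3 = 44 (G♯2). On the G♯1 string (open MIDI 32), that pitch is 44 − 32 = fret 12.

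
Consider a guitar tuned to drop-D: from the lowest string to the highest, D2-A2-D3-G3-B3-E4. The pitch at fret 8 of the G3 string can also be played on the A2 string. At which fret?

18

G3 at fret 8 is G3 + 8 semitones = D#4.
The open A2 string is 10 semitones below the open G3, so the same pitch on the A2 string lies at fret 8 + 10 = 18.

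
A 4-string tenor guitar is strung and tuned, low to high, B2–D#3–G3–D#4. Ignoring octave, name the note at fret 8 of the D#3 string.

D#3 is MIDI 51. Adding 8 gives 59; 59 mod 12 = 11, i.e. B.

B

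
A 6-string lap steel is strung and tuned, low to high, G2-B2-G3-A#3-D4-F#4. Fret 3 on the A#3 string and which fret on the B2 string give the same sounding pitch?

14

A#3 at fret 3 is A#3 + 3 semitones = C#4.
The open B2 string is 11 semitones below the open A#3, so the same pitch on the B2 string lies at fret 3 + 11 = 14.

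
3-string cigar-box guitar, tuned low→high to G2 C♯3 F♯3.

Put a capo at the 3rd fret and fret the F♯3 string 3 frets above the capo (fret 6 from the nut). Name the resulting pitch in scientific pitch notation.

The capo raises the open F♯3 by 3 semitones to A3; fretting 3 more gives F♯3 + 3 + 3 = F♯3 + 6 semitones = C4.

C4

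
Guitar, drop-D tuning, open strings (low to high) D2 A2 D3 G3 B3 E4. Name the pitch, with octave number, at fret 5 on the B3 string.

B3 is MIDI 59. Adding 5 gives 64, which is E4.

E4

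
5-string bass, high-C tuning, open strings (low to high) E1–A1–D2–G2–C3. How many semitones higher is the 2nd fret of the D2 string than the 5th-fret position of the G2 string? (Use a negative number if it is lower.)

-8 semitones

D2 at fret 2 → E2 (MIDI 40); G2 at fret 5 → C3 (MIDI 48).
40 − 48 = -8, so the two pitches are 8 semitones apart.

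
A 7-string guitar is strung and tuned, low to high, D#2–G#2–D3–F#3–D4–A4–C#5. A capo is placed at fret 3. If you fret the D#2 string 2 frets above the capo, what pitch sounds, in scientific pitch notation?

The capo raises the open D#2 by 3 semitones to F#2; fretting 2 more gives D#2 + 3 + 2 = D#2 + 5 semitones = G#2.
(Also written Ab.)

G#2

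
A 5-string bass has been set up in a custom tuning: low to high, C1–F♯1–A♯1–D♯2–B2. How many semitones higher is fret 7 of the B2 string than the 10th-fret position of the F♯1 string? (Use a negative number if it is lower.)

B2 at fret 7 → F♯3 (MIDI 54); F♯1 at fret 10 → E2 (MIDI 40).
54 − 40 = 14, so the two pitches are 14 semitones apart.

14 semitones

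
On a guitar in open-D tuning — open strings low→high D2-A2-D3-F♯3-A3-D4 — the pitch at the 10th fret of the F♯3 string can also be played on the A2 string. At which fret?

19

Fret 10 on F♯3 is MIDI 54 + 10 = 64 (E4). On the A2 string (open MIDI 45), that pitch is 64 − 45 = fret 19.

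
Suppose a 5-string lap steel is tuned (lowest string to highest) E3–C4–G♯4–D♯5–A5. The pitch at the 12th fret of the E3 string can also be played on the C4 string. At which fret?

Fret 12 on E3 is MIDI 52 + 12 = 64 (E4). On the C4 string (open MIDI 60), that pitch is 64 − 60 = fret 4.

4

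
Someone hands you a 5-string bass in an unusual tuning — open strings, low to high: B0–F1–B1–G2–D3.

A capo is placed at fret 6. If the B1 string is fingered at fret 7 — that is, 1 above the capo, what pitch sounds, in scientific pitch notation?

The capo raises the open B1 by 6 semitones to F2; fretting 1 more gives B1 + 6 + 1 = B1 + 7 semitones = G♭2.
(Also written F♯.)

G♭2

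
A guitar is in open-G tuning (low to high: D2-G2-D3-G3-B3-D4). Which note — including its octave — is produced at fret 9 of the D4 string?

The open D4 string plus 9 semitones: D–D#–E–F–F#–G–G#–A–A#–B.
No B→C boundary is crossed, so the octave stays at 4.

B4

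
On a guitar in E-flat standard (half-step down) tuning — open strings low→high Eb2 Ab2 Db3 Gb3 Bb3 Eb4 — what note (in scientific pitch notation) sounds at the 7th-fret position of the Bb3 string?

F4

Bb3 is MIDI 58. Adding 7 gives 65, which is F4.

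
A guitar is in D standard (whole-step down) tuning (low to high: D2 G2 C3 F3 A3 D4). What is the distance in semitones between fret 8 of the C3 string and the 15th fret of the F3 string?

12 semitones

C3 at fret 8 → G#3 (MIDI 56); F3 at fret 15 → G#4 (MIDI 68).
56 − 68 = -12, so the two pitches are 12 semitones apart, with G#4 the higher.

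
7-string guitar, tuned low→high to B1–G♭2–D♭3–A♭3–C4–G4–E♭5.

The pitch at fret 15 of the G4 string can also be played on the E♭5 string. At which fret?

7

G4 at fret 15 is G4 + 15 semitones = B♭5.
The open E♭5 string is 8 semitones above the open G4, so the same pitch on the E♭5 string lies at fret 15 − 8 = 7.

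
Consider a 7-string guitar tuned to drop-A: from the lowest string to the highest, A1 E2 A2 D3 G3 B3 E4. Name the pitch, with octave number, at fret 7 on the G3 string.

D4

Each fret is one semitone, so G3 + 7 = D4.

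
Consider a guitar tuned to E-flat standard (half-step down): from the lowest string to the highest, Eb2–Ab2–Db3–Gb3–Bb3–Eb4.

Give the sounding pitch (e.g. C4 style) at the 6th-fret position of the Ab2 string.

Each fret is one semitone, so Ab2 + 6 = D3.

D3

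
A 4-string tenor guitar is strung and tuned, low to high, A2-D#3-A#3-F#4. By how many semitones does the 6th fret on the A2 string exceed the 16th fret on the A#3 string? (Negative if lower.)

-23 semitones

A2 at fret 6 → D#3 (MIDI 51); A#3 at fret 16 → D5 (MIDI 74).
51 − 74 = -23, so the two pitches are 23 semitones apart.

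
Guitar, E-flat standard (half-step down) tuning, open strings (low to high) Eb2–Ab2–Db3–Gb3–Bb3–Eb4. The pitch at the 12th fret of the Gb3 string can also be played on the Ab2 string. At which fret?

Gb3 at fret 12 is Gb3 + 12 semitones = Gb4.
The open Ab2 string is 10 semitones below the open Gb3, so the same pitch on the Ab2 string lies at fret 12 + 10 = 22.

22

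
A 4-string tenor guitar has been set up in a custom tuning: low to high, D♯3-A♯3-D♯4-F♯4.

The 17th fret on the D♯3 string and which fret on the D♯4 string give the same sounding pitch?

D♯3 at fret 17 is D♯3 + 17 semitones = G♯4.
The open D♯4 string is 12 semitones above the open D♯3, so the same pitch on the D♯4 string lies at fret 17 − 12 = 5.

5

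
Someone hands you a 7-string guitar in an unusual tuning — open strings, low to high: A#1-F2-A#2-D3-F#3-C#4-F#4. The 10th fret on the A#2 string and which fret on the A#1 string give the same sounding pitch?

Fret 10 on A#2 is MIDI 46 + 10 = 56 (G#3). On the A#1 string (open MIDI 34), that pitch is 56 − 34 = fret 22.

22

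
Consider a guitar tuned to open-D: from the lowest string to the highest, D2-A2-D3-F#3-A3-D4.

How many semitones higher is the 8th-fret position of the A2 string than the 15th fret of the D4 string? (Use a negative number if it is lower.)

A2 at fret 8 → F3 (MIDI 53); D4 at fret 15 → F5 (MIDI 77).
53 − 77 = -24, so the two pitches are 24 semitones apart.

-24 semitones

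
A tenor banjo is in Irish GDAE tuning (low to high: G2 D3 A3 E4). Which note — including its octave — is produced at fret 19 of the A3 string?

A3 is MIDI 57. Adding 19 gives 76, which is E5.

E5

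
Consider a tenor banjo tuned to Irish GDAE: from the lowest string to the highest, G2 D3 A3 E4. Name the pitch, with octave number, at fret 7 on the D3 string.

Each fret is one semitone, so D3 + 7 = A3.

A3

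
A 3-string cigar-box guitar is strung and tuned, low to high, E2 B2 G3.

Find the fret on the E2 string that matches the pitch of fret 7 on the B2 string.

Fret 7 on B2 is MIDI 47 + 7 = 54 (G♭3). On the E2 string (open MIDI 40), that pitch is 54 − 40 = fret 14.

14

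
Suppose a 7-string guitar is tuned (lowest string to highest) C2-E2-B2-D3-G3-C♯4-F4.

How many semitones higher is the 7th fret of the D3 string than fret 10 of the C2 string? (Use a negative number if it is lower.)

D3 at fret 7 → A3 (MIDI 57); C2 at fret 10 → A♯2 (MIDI 46).
57 − 46 = 11, so the two pitches are 11 semitones apart.

11 semitones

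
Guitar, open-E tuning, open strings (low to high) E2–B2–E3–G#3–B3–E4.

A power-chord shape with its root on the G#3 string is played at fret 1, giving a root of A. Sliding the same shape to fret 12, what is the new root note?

Moving from fret 1 to fret 12 shifts the root by 11 semitones.
A up 11 semitones is G#.

G#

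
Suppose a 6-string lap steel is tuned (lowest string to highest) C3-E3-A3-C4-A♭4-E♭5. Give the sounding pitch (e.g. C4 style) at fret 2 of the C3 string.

Each fret is one semitone, so C3 + 2 = D3.

D3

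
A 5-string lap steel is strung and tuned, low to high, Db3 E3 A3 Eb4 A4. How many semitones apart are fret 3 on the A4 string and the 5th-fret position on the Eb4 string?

A4 at fret 3 → C5 (MIDI 72); Eb4 at fret 5 → Ab4 (MIDI 68).
72 − 68 = 4, so the two pitches are 4 semitones apart, with C5 the higher.

4 semitones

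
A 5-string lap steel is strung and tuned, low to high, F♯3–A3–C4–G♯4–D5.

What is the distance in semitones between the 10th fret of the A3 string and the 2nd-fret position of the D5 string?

9 semitones

A3 at fret 10 → G4 (MIDI 67); D5 at fret 2 → E5 (MIDI 76).
67 − 76 = -9, so the two pitches are 9 semitones apart, with E5 the higher.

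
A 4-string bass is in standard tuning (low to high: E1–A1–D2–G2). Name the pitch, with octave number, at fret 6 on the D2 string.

Each fret is one semitone, so D2 + 6 = G#2.
(Equivalently spelled Ab2.)

G#2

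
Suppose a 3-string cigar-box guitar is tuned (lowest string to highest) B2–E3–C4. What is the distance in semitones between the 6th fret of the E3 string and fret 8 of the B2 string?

E3 at fret 6 → A#3 (MIDI 58); B2 at fret 8 → G3 (MIDI 55).
58 − 55 = 3, so the two pitches are 3 semitones apart, with A#3 the higher.

3 semitones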